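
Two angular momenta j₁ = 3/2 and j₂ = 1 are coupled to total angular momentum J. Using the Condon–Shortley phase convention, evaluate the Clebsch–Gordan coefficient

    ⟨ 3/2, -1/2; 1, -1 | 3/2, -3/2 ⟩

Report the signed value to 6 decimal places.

+√(2/5) = +0.632456

√[4·1!2!1!/5! · 1!2!0!2!0!3!] = √(8/5)
  +(−1)^0/∏(0,1,2,0,0,1)! = 1/2  (running 1/2)
⟨..|..⟩ = √(8/5)·(1/2) = +0.632456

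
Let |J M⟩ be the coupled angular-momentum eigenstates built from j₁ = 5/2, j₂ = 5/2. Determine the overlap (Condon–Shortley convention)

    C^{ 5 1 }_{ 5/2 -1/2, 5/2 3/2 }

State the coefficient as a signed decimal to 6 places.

+0.487950

triangle: 0!×5!×5!/11! = 14400/39916800
(j±m)!: 2!×3!×4!×1!×6!×4! = 4976640
prefactor² = (2J+1)×Δ×N² = 138240/7
  k=0: +1/(0!×0!×3!×4!×2!×1!) = 1/288
Σ = 1/288  ⇒  CG² = 138240/7×1/288² = 5/21
CG = +√(5/21) = +0.487950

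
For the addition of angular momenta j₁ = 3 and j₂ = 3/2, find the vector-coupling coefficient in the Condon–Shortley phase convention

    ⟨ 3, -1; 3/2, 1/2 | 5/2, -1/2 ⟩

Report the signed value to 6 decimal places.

√[6·2!4!1!/8! · 2!4!2!1!2!3!] = √(288/35)
  +(−1)^1/∏(1,1,3,1,1,0)! = -1/6  (running -1/6)
  +(−1)^2/∏(2,0,2,0,2,1)! = 1/8  (running -1/24)
⟨..|..⟩ = √(288/35)·(-1/24) = -0.119523

−√(1/70) = -0.119523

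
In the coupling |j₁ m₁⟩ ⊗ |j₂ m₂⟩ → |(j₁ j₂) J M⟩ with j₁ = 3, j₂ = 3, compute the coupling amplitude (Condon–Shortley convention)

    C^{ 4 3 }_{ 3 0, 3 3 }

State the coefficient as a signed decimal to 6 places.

√[9·2!4!4!/11! · 3!3!6!0!7!1!] = √(373248/11)
  +(−1)^2/∏(2,0,1,4,3,0)! = 1/288  (running 1/288)
⟨..|..⟩ = √(373248/11)·(1/288) = +0.639602

+√(9/22) ≈ +0.639602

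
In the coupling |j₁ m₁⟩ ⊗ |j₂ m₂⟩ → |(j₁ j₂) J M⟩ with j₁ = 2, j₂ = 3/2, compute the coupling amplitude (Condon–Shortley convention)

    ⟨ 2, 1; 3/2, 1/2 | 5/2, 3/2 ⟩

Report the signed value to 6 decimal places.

triangle: 1!*3!*2!/7! = 12/5040
(j±m)!: 3!*1!*2!*1!*4!*1! = 288
prefactor² = (2J+1)*Δ*N² = 144/35
  k=0: +1/(0!*1!*1!*2!*2!*0!) = 1/4
  k=1: −1/(1!*0!*0!*1!*3!*1!) = -1/6
Σ = 1/12  ⇒  CG² = 144/35*1/12² = 1/35
CG = +√(1/35) = +0.169031

+0.169031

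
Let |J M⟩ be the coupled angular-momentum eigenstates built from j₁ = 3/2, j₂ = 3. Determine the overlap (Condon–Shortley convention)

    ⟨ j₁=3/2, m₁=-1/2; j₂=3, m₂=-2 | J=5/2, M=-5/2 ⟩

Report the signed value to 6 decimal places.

-0.597614

√[6·2!1!4!/8! · 1!2!1!5!0!5!] = √(1440/7)
  +(−1)^1/∏(1,1,1,0,0,4)! = -1/24  (running -1/24)
⟨..|..⟩ = √(1440/7)·(-1/24) = -0.597614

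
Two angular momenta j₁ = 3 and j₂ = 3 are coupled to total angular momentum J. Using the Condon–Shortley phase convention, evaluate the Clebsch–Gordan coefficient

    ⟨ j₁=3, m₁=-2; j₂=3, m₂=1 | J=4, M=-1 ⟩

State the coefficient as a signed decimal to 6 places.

+0.455842  (= +√(16/77))

triangle: 2!*4!*4!/11! = 1152/39916800
(j±m)!: 1!*5!*4!*2!*3!*5! = 4147200
prefactor² = (2J+1)*Δ*N² = 82944/77
  k=1: −1/(1!*1!*4!*3!*0!*1!) = -1/144
  k=2: +1/(2!*0!*3!*2!*1!*2!) = 1/48
Σ = 1/72  ⇒  CG² = 82944/77*1/72² = 16/77
CG = +√(16/77) = +0.455842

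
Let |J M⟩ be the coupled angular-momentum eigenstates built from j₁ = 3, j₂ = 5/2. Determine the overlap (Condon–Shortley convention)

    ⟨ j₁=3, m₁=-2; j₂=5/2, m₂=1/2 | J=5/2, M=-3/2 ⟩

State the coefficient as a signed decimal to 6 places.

+0.267261  (= +√(1/14))

j₁+j₂−J=3  J+j₁−j₂=3  J−j₁+j₂=2  j₁+j₂+J+1=9
(j₁±m₁, j₂±m₂, J±M) = (1,5,3,2,1,4)
P² = 288/7
sum k=2..3:
  [2] +1/12 = 1/12
  [3] −1/24 = -1/24
S = 1/24
C² = P²·S² = 1/14 ; C = +0.267261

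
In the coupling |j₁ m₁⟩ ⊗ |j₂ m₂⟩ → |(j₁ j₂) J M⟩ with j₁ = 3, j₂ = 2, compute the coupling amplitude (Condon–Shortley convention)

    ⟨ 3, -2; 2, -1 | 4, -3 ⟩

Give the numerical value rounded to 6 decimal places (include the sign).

-0.223607

√[9·1!5!3!/10! · 1!5!1!3!1!7!] = √(6480)
  +(−1)^0/∏(0,1,5,1,0,2)! = 1/240  (running 1/240)
  +(−1)^1/∏(1,0,4,0,1,3)! = -1/144  (running -1/360)
⟨..|..⟩ = √(6480)·(-1/360) = -0.223607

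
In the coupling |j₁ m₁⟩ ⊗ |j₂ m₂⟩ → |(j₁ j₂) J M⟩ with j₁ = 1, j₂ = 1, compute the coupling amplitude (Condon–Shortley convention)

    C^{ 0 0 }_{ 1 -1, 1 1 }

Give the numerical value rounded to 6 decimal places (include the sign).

+√(1/3) = +0.577350

√[1·2!0!0!/3! · 0!2!2!0!0!0!] = √(4/3)
  +(−1)^2/∏(2,0,0,0,0,0)! = 1/2  (running 1/2)
⟨..|..⟩ = √(4/3)·(1/2) = +0.577350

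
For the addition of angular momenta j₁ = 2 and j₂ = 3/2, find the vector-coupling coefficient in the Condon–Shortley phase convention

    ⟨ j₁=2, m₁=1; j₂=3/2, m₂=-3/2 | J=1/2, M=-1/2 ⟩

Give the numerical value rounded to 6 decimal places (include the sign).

+√(1/10) ≈ +0.316228

√[2·3!1!0!/5! · 3!1!0!3!0!1!] = √(18/5)
  +(−1)^0/∏(0,3,1,0,0,0)! = 1/6  (running 1/6)
⟨..|..⟩ = √(18/5)·(1/6) = +0.316228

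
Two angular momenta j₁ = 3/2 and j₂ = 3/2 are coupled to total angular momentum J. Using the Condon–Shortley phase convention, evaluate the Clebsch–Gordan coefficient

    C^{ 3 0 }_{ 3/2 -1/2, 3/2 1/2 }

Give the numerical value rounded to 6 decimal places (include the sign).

+√(9/20) ≈ +0.670820

√[7·0!3!3!/7! · 1!2!2!1!3!3!] = √(36/5)
  +(−1)^0/∏(0,0,2,2,1,1)! = 1/4  (running 1/4)
⟨..|..⟩ = √(36/5)·(1/4) = +0.670820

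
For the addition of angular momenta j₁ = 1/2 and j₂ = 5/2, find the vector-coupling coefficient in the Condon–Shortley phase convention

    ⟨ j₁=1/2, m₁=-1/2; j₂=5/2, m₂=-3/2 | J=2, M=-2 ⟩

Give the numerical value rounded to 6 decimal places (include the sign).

triangle: 1!×0!×4!/6! = 24/720
(j±m)!: 0!×1!×1!×4!×0!×4! = 576
prefactor² = (2J+1)×Δ×N² = 96
  k=1: −1/(1!×0!×0!×0!×0!×4!) = -1/24
Σ = -1/24  ⇒  CG² = 96×(-1/24)² = 1/6
CG = −√(1/6) = -0.408248

−√(1/6) = -0.408248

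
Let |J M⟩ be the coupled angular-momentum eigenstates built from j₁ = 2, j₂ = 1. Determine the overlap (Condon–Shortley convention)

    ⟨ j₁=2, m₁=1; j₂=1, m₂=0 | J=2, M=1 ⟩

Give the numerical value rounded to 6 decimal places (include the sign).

j₁+j₂−J=1  J+j₁−j₂=3  J−j₁+j₂=1  j₁+j₂+J+1=6
(j₁±m₁, j₂±m₂, J±M) = (3,1,1,1,3,1)
P² = 3/2
sum k=0..1:
  [0] +1/2 = 1/2
  [1] −1/6 = -1/6
S = 1/3
C² = P²·S² = 1/6 ; C = +0.408248

+√(1/6) ≈ +0.408248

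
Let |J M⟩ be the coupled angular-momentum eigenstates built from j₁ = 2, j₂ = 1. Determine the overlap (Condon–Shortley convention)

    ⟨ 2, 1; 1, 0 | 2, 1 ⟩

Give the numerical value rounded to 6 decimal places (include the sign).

j₁+j₂−J=1  J+j₁−j₂=3  J−j₁+j₂=1  j₁+j₂+J+1=6
(j₁±m₁, j₂±m₂, J±M) = (3,1,1,1,3,1)
P² = 3/2
sum k=0..1:
  [0] +1/2 = 1/2
  [1] −1/6 = -1/6
S = 1/3
C² = P²·S² = 1/6 ; C = +0.408248

+√(1/6) ≈ +0.408248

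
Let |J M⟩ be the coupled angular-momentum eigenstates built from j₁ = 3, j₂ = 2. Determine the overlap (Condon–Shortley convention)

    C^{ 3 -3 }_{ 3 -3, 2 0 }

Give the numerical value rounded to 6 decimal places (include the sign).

triangle: 2!×4!×2!/9! = 96/362880
(j±m)!: 0!×6!×2!×2!×0!×6! = 2073600
prefactor² = (2J+1)×Δ×N² = 3840
  k=2: +1/(2!×0!×4!×0!×0!×2!) = 1/96
Σ = 1/96  ⇒  CG² = 3840×1/96² = 5/12
CG = +√(5/12) = +0.645497

+0.645497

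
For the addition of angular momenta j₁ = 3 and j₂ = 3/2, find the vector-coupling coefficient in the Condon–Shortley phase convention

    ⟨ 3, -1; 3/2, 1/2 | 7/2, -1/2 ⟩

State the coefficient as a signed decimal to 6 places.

-0.534522  (= −√(2/7))

j₁+j₂−J=1  J+j₁−j₂=5  J−j₁+j₂=2  j₁+j₂+J+1=9
(j₁±m₁, j₂±m₂, J±M) = (2,4,2,1,3,4)
P² = 512/7
sum k=0..1:
  [0] +1/48 = 1/48
  [1] −1/12 = -1/12
S = -1/16
C² = P²·S² = 2/7 ; C = -0.534522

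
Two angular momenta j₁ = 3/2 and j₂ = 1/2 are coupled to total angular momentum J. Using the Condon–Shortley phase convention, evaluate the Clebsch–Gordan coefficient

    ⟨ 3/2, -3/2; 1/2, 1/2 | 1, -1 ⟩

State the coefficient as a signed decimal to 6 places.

j₁+j₂−J=1  J+j₁−j₂=2  J−j₁+j₂=0  j₁+j₂+J+1=4
(j₁±m₁, j₂±m₂, J±M) = (0,3,1,0,0,2)
P² = 3
sum k=1..1:
  [1] −1/2 = -1/2
S = -1/2
C² = P²·S² = 3/4 ; C = -0.866025

−√(3/4) = -0.866025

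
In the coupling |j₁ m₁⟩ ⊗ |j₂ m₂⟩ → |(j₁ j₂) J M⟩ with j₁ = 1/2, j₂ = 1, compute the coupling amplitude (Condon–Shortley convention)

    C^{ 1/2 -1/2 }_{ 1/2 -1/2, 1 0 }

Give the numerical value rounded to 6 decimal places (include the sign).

-0.577350

triangle: 1!*0!*1!/3! = 1/6
(j±m)!: 0!*1!*1!*1!*0!*1! = 1
prefactor² = (2J+1)*Δ*N² = 1/3
  k=1: −1/(1!*0!*0!*0!*0!*1!) = -1
Σ = -1  ⇒  CG² = 1/3*(-1)² = 1/3
CG = −√(1/3) = -0.577350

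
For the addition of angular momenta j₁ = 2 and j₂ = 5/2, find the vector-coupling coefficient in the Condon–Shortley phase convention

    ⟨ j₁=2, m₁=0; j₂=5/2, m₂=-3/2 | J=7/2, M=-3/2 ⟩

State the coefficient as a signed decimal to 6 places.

+√(2/7) ≈ +0.534522

triangle: 1!*3!*4!/9! = 144/362880
(j±m)!: 2!*2!*1!*4!*2!*5! = 23040
prefactor² = (2J+1)*Δ*N² = 512/7
  k=0: +1/(0!*1!*2!*1!*1!*3!) = 1/12
  k=1: −1/(1!*0!*1!*0!*2!*4!) = -1/48
Σ = 1/16  ⇒  CG² = 512/7*1/16² = 2/7
CG = +√(2/7) = +0.534522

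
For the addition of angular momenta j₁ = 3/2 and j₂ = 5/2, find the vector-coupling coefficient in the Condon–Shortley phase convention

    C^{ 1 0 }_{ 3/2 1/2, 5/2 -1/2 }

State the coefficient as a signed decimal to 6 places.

-0.547723

j₁+j₂−J=3  J+j₁−j₂=0  J−j₁+j₂=2  j₁+j₂+J+1=6
(j₁±m₁, j₂±m₂, J±M) = (2,1,2,3,1,1)
P² = 6/5
sum k=1..1:
  [1] −1/2 = -1/2
S = -1/2
C² = P²·S² = 3/10 ; C = -0.547723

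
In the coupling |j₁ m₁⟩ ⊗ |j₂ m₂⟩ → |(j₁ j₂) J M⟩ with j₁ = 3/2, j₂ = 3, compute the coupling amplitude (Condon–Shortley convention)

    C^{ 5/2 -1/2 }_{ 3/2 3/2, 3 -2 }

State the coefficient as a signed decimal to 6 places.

triangle: 2!*1!*4!/8! = 48/40320
(j±m)!: 3!*0!*1!*5!*2!*3! = 8640
prefactor² = (2J+1)*Δ*N² = 432/7
  k=0: +1/(0!*2!*0!*1!*1!*3!) = 1/12
Σ = 1/12  ⇒  CG² = 432/7*1/12² = 3/7
CG = +√(3/7) = +0.654654

+0.654654  (= +√(3/7))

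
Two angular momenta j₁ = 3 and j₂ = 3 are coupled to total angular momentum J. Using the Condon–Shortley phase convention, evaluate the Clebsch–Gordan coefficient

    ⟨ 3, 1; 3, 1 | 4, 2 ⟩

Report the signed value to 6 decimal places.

−√(20/77) = -0.509647

triangle: 2!×4!×4!/11! = 1152/39916800
(j±m)!: 4!×2!×4!×2!×6!×2! = 3317760
prefactor² = (2J+1)×Δ×N² = 331776/385
  k=0: +1/(0!×2!×2!×4!×2!×0!) = 1/192
  k=1: −1/(1!×1!×1!×3!×3!×1!) = -1/36
  k=2: +1/(2!×0!×0!×2!×4!×2!) = 1/192
Σ = -5/288  ⇒  CG² = 331776/385×(-5/288)² = 20/77
CG = −√(20/77) = -0.509647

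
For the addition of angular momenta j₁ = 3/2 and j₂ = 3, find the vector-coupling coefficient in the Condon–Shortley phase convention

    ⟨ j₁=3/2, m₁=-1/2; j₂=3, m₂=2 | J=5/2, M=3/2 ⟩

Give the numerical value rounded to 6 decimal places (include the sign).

+0.267261  (= +√(1/14))

√[6·2!1!4!/8! · 1!2!5!1!4!1!] = √(288/7)
  +(−1)^1/∏(1,1,1,4,0,0)! = -1/24  (running -1/24)
  +(−1)^2/∏(2,0,0,3,1,1)! = 1/12  (running 1/24)
⟨..|..⟩ = √(288/7)·(1/24) = +0.267261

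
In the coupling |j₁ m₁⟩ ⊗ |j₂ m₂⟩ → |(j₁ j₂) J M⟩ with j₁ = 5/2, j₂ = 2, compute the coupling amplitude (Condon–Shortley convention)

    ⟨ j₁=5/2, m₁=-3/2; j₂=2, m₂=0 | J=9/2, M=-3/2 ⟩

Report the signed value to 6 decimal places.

+0.597614  (= +√(5/14))

triangle: 0!×5!×4!/10! = 2880/3628800
(j±m)!: 1!×4!×2!×2!×3!×6! = 414720
prefactor² = (2J+1)×Δ×N² = 23040/7
  k=0: +1/(0!×0!×4!×2!×1!×2!) = 1/96
Σ = 1/96  ⇒  CG² = 23040/7×1/96² = 5/14
CG = +√(5/14) = +0.597614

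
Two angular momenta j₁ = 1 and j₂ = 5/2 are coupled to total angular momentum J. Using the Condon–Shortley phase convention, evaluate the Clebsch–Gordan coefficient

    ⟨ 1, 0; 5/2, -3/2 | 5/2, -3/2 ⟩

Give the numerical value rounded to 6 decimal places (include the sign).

+0.507093

√[6·1!1!4!/7! · 1!1!1!4!1!4!] = √(576/35)
  +(−1)^0/∏(0,1,1,1,0,3)! = 1/6  (running 1/6)
  +(−1)^1/∏(1,0,0,0,1,4)! = -1/24  (running 1/8)
⟨..|..⟩ = √(576/35)·(1/8) = +0.507093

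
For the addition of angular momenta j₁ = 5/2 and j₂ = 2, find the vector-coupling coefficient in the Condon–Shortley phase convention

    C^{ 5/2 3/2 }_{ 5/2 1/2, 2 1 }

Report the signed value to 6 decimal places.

√[6·2!3!2!/8! · 3!2!3!1!4!1!] = √(216/35)
  +(−1)^1/∏(1,1,1,2,2,0)! = -1/4  (running -1/4)
  +(−1)^2/∏(2,0,0,1,3,1)! = 1/12  (running -1/6)
⟨..|..⟩ = √(216/35)·(-1/6) = -0.414039

-0.414039  (= −√(6/35))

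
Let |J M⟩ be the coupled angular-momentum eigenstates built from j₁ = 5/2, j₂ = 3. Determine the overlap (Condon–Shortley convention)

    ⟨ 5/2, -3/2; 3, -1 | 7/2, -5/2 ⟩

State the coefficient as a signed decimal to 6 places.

-0.398410

triangle: 2!·3!·4!/10! = 288/3628800
(j±m)!: 1!·4!·2!·4!·1!·6! = 829440
prefactor² = (2J+1)·Δ·N² = 18432/35
  k=1: −1/(1!·1!·3!·1!·0!·3!) = -1/36
  k=2: +1/(2!·0!·2!·0!·1!·4!) = 1/96
Σ = -5/288  ⇒  CG² = 18432/35·(-5/288)² = 10/63
CG = −√(10/63) = -0.398410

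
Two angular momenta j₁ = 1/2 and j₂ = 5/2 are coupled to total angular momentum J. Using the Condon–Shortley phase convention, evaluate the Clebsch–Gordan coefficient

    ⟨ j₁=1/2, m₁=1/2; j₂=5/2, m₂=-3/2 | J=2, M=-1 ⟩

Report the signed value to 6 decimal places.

+0.816497  (= +√(2/3))

√[5·1!0!4!/6! · 1!0!1!4!1!3!] = √(24)
  +(−1)^0/∏(0,1,0,1,0,3)! = 1/6  (running 1/6)
⟨..|..⟩ = √(24)·(1/6) = +0.816497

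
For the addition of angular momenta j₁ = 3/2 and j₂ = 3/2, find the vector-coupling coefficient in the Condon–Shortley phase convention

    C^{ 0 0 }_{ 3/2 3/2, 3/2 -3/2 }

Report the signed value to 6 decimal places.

j₁+j₂−J=3  J+j₁−j₂=0  J−j₁+j₂=0  j₁+j₂+J+1=4
(j₁±m₁, j₂±m₂, J±M) = (3,0,0,3,0,0)
P² = 9
sum k=0..0:
  [0] +1/6 = 1/6
S = 1/6
C² = P²·S² = 1/4 ; C = +0.500000

+0.500000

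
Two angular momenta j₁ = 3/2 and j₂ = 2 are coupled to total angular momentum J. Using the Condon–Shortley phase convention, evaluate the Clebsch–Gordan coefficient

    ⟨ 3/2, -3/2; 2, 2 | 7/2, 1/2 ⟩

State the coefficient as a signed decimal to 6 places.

√[8·0!3!4!/8! · 0!3!4!0!4!3!] = √(20736/35)
  +(−1)^0/∏(0,0,3,4,0,0)! = 1/144  (running 1/144)
⟨..|..⟩ = √(20736/35)·(1/144) = +0.169031

+√(1/35) ≈ +0.169031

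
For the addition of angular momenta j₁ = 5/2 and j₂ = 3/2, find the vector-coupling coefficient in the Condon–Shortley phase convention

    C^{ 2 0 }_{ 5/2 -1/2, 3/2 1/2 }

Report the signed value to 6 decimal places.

−√(1/14) = -0.267261

triangle: 2!×3!×1!/7! = 12/5040
(j±m)!: 2!×3!×2!×1!×2!×2! = 96
prefactor² = (2J+1)×Δ×N² = 8/7
  k=1: −1/(1!×1!×2!×1!×1!×0!) = -1/2
  k=2: +1/(2!×0!×1!×0!×2!×1!) = 1/4
Σ = -1/4  ⇒  CG² = 8/7×(-1/4)² = 1/14
CG = −√(1/14) = -0.267261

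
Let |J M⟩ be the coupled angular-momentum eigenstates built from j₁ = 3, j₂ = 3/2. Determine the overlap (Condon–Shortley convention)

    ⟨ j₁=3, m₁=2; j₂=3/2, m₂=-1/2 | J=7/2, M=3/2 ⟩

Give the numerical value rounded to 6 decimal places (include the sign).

+√(3/7) ≈ +0.654654

√[8·1!5!2!/9! · 5!1!1!2!5!2!] = √(6400/21)
  +(−1)^0/∏(0,1,1,1,4,1)! = 1/24  (running 1/24)
  +(−1)^1/∏(1,0,0,0,5,2)! = -1/240  (running 3/80)
⟨..|..⟩ = √(6400/21)·(3/80) = +0.654654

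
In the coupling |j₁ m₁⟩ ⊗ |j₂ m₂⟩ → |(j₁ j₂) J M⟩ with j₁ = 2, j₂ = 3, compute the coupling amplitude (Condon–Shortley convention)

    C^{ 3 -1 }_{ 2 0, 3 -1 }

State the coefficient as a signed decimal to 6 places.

√[7·2!2!4!/9! · 2!2!2!4!2!4!] = √(256/15)
  +(−1)^0/∏(0,2,2,2,0,2)! = 1/16  (running 1/16)
  +(−1)^1/∏(1,1,1,1,1,3)! = -1/6  (running -5/48)
  +(−1)^2/∏(2,0,0,0,2,4)! = 1/96  (running -3/32)
⟨..|..⟩ = √(256/15)·(-3/32) = -0.387298

-0.387298  (= −√(3/20))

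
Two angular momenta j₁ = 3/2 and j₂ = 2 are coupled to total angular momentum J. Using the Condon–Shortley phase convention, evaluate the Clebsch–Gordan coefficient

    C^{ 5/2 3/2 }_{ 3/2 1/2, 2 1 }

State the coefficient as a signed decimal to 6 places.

−√(1/35) = -0.169031

j₁+j₂−J=1  J+j₁−j₂=2  J−j₁+j₂=3  j₁+j₂+J+1=7
(j₁±m₁, j₂±m₂, J±M) = (2,1,3,1,4,1)
P² = 144/35
sum k=0..1:
  [0] +1/6 = 1/6
  [1] −1/4 = -1/4
S = -1/12
C² = P²·S² = 1/35 ; C = -0.169031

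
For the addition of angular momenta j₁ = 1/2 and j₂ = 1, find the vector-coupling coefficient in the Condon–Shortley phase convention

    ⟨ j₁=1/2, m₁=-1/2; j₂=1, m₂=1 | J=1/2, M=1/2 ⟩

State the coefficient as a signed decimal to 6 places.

√[2·1!0!1!/3! · 0!1!2!0!1!0!] = √(2/3)
  +(−1)^1/∏(1,0,0,1,0,0)! = -1  (running -1)
⟨..|..⟩ = √(2/3)·(-1) = -0.816497

-0.816497  (= −√(2/3))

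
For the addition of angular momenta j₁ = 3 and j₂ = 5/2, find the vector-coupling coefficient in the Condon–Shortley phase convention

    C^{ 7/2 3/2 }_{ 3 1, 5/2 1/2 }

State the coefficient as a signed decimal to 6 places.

triangle: 2!*4!*3!/10! = 288/3628800
(j±m)!: 4!*2!*3!*2!*5!*2! = 138240
prefactor² = (2J+1)*Δ*N² = 3072/35
  k=0: +1/(0!*2!*2!*3!*2!*0!) = 1/48
  k=1: −1/(1!*1!*1!*2!*3!*1!) = -1/12
  k=2: +1/(2!*0!*0!*1!*4!*2!) = 1/96
Σ = -5/96  ⇒  CG² = 3072/35*(-5/96)² = 5/21
CG = −√(5/21) = -0.487950

-0.487950  (= −√(5/21))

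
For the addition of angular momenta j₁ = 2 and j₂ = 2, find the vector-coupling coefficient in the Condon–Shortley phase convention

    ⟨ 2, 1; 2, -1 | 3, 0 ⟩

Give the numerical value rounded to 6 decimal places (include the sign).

triangle: 1!*3!*3!/8! = 36/40320
(j±m)!: 3!*1!*1!*3!*3!*3! = 1296
prefactor² = (2J+1)*Δ*N² = 81/10
  k=0: +1/(0!*1!*1!*1!*2!*2!) = 1/4
  k=1: −1/(1!*0!*0!*0!*3!*3!) = -1/36
Σ = 2/9  ⇒  CG² = 81/10*2/9² = 2/5
CG = +√(2/5) = +0.632456

+√(2/5) = +0.632456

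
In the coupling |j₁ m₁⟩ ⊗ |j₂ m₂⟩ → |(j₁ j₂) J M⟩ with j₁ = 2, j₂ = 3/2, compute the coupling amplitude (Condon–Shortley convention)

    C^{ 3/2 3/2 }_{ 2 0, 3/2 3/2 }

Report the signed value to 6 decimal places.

+0.447214  (= +√(1/5))

triangle: 2!·2!·1!/6! = 4/720
(j±m)!: 2!·2!·3!·0!·3!·0! = 144
prefactor² = (2J+1)·Δ·N² = 16/5
  k=2: +1/(2!·0!·0!·1!·2!·0!) = 1/4
Σ = 1/4  ⇒  CG² = 16/5·1/4² = 1/5
CG = +√(1/5) = +0.447214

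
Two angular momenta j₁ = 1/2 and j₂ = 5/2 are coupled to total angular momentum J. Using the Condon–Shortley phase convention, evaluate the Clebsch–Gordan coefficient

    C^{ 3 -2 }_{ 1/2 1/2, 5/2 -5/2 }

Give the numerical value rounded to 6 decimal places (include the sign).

+0.408248  (= +√(1/6))

√[7·0!1!5!/7! · 1!0!0!5!1!5!] = √(2400)
  +(−1)^0/∏(0,0,0,0,1,5)! = 1/120  (running 1/120)
⟨..|..⟩ = √(2400)·(1/120) = +0.408248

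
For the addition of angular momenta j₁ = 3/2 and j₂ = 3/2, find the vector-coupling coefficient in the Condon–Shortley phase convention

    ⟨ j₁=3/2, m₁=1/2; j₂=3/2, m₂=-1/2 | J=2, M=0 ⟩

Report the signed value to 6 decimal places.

j₁+j₂−J=1  J+j₁−j₂=2  J−j₁+j₂=2  j₁+j₂+J+1=6
(j₁±m₁, j₂±m₂, J±M) = (2,1,1,2,2,2)
P² = 4/9
sum k=0..1:
  [0] +1/1 = 1
  [1] −1/4 = -1/4
S = 3/4
C² = P²·S² = 1/4 ; C = +0.500000

+0.500000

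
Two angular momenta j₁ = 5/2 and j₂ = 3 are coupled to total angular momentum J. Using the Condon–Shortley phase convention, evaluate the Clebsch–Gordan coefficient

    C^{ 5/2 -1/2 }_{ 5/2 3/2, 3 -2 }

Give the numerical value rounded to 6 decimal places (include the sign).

+√(1/14) ≈ +0.267261

triangle: 3!×2!×3!/9! = 72/362880
(j±m)!: 4!×1!×1!×5!×2!×3! = 34560
prefactor² = (2J+1)×Δ×N² = 288/7
  k=0: +1/(0!×3!×1!×1!×1!×2!) = 1/12
  k=1: −1/(1!×2!×0!×0!×2!×3!) = -1/24
Σ = 1/24  ⇒  CG² = 288/7×1/24² = 1/14
CG = +√(1/14) = +0.267261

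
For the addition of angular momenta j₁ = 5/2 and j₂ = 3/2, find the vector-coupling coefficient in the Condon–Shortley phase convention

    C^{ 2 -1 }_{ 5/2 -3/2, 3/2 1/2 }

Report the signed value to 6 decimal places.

+√(1/42) ≈ +0.154303

√[5·2!3!1!/7! · 1!4!2!1!1!3!] = √(24/7)
  +(−1)^1/∏(1,1,3,1,0,0)! = -1/6  (running -1/6)
  +(−1)^2/∏(2,0,2,0,1,1)! = 1/4  (running 1/12)
⟨..|..⟩ = √(24/7)·(1/12) = +0.154303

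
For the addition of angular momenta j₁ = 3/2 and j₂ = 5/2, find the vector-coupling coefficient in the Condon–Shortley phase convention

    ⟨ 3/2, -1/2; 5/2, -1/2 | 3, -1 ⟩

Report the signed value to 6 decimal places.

−√(1/60) = -0.129099

j₁+j₂−J=1  J+j₁−j₂=2  J−j₁+j₂=4  j₁+j₂+J+1=8
(j₁±m₁, j₂±m₂, J±M) = (1,2,2,3,2,4)
P² = 48/5
sum k=0..1:
  [0] +1/8 = 1/8
  [1] −1/6 = -1/6
S = -1/24
C² = P²·S² = 1/60 ; C = -0.129099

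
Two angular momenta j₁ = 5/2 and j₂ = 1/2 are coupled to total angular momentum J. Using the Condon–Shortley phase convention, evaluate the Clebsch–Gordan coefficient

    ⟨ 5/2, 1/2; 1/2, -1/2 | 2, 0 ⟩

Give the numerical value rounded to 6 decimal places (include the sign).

√[5·1!4!0!/6! · 3!2!0!1!2!2!] = √(8)
  +(−1)^0/∏(0,1,2,0,2,0)! = 1/4  (running 1/4)
⟨..|..⟩ = √(8)·(1/4) = +0.707107

+√(1/2) ≈ +0.707107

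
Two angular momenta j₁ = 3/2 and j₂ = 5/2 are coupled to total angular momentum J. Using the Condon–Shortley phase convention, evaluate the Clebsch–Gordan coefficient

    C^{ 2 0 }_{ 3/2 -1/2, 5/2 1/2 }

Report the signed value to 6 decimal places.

j₁+j₂−J=2  J+j₁−j₂=1  J−j₁+j₂=3  j₁+j₂+J+1=7
(j₁±m₁, j₂±m₂, J±M) = (1,2,3,2,2,2)
P² = 8/7
sum k=1..2:
  [1] −1/2 = -1/2
  [2] +1/4 = 1/4
S = -1/4
C² = P²·S² = 1/14 ; C = -0.267261

−√(1/14) ≈ -0.267261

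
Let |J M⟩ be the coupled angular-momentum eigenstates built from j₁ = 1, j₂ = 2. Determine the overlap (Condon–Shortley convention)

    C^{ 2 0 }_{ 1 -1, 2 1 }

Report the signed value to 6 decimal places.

triangle: 1!*1!*3!/6! = 6/720
(j±m)!: 0!*2!*3!*1!*2!*2! = 48
prefactor² = (2J+1)*Δ*N² = 2
  k=1: −1/(1!*0!*1!*2!*0!*1!) = -1/2
Σ = -1/2  ⇒  CG² = 2*(-1/2)² = 1/2
CG = −√(1/2) = -0.707107

-0.707107  (= −√(1/2))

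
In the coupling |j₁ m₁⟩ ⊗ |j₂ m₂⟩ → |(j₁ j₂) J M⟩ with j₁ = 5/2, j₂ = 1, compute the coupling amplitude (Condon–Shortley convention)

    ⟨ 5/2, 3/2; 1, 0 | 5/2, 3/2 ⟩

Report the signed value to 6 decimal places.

+0.507093  (= +√(9/35))

j₁+j₂−J=1  J+j₁−j₂=4  J−j₁+j₂=1  j₁+j₂+J+1=7
(j₁±m₁, j₂±m₂, J±M) = (4,1,1,1,4,1)
P² = 576/35
sum k=0..1:
  [0] +1/6 = 1/6
  [1] −1/24 = -1/24
S = 1/8
C² = P²·S² = 9/35 ; C = +0.507093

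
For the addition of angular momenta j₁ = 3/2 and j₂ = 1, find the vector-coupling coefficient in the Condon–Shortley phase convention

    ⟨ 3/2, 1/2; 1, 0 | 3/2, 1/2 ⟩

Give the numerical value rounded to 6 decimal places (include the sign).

+√(1/15) ≈ +0.258199

j₁+j₂−J=1  J+j₁−j₂=2  J−j₁+j₂=1  j₁+j₂+J+1=5
(j₁±m₁, j₂±m₂, J±M) = (2,1,1,1,2,1)
P² = 4/15
sum k=0..1:
  [0] +1/1 = 1
  [1] −1/2 = -1/2
S = 1/2
C² = P²·S² = 1/15 ; C = +0.258199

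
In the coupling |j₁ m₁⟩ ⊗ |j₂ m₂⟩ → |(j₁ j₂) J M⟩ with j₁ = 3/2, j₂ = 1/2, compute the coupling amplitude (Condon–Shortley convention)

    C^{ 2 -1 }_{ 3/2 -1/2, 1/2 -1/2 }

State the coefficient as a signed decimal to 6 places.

+0.866025  (= +√(3/4))

j₁+j₂−J=0  J+j₁−j₂=3  J−j₁+j₂=1  j₁+j₂+J+1=5
(j₁±m₁, j₂±m₂, J±M) = (1,2,0,1,1,3)
P² = 3
sum k=0..0:
  [0] +1/2 = 1/2
S = 1/2
C² = P²·S² = 3/4 ; C = +0.866025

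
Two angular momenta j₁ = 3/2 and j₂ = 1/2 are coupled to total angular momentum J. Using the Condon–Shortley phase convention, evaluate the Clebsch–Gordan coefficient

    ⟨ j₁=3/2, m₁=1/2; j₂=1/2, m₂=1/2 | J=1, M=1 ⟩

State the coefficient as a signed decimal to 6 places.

triangle: 1!×2!×0!/4! = 2/24
(j±m)!: 2!×1!×1!×0!×2!×0! = 4
prefactor² = (2J+1)×Δ×N² = 1
  k=1: −1/(1!×0!×0!×0!×2!×0!) = -1/2
Σ = -1/2  ⇒  CG² = 1×(-1/2)² = 1/4
CG = −√(1/4) = -0.500000

-0.500000  (= −√(1/4))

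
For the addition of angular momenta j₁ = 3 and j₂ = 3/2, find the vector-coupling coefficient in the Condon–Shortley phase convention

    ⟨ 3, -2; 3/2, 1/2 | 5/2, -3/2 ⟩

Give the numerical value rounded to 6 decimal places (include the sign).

triangle: 2!·4!·1!/8! = 48/40320
(j±m)!: 1!·5!·2!·1!·1!·4! = 5760
prefactor² = (2J+1)·Δ·N² = 288/7
  k=1: −1/(1!·1!·4!·1!·0!·0!) = -1/24
  k=2: +1/(2!·0!·3!·0!·1!·1!) = 1/12
Σ = 1/24  ⇒  CG² = 288/7·1/24² = 1/14
CG = +√(1/14) = +0.267261

+√(1/14) ≈ +0.267261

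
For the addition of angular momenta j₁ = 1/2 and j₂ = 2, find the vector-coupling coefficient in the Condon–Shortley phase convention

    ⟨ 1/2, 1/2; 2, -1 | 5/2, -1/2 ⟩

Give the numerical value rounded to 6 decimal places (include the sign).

√[6·0!1!4!/6! · 1!0!1!3!2!3!] = √(72/5)
  +(−1)^0/∏(0,0,0,1,1,3)! = 1/6  (running 1/6)
⟨..|..⟩ = √(72/5)·(1/6) = +0.632456

+√(2/5) ≈ +0.632456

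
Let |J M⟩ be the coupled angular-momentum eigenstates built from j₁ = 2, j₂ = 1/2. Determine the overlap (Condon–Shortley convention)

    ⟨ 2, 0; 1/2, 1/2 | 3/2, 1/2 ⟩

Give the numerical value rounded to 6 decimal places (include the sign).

√[4·1!3!0!/5! · 2!2!1!0!2!1!] = √(8/5)
  +(−1)^1/∏(1,0,1,0,2,0)! = -1/2  (running -1/2)
⟨..|..⟩ = √(8/5)·(-1/2) = -0.632456

−√(2/5) ≈ -0.632456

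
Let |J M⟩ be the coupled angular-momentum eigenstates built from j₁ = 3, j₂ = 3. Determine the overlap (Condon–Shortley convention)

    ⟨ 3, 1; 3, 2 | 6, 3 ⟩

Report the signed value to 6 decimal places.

+0.639602  (= +√(9/22))

j₁+j₂−J=0  J+j₁−j₂=6  J−j₁+j₂=6  j₁+j₂+J+1=13
(j₁±m₁, j₂±m₂, J±M) = (4,2,5,1,9,3)
P² = 149299200/11
sum k=0..0:
  [0] +1/5760 = 1/5760
S = 1/5760
C² = P²·S² = 9/22 ; C = +0.639602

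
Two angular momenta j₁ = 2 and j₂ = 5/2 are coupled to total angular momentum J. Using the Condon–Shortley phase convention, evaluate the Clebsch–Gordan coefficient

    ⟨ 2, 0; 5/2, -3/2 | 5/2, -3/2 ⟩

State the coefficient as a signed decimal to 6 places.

triangle: 2!·2!·3!/8! = 24/40320
(j±m)!: 2!·2!·1!·4!·1!·4! = 2304
prefactor² = (2J+1)·Δ·N² = 288/35
  k=0: +1/(0!·2!·2!·1!·0!·2!) = 1/8
  k=1: −1/(1!·1!·1!·0!·1!·3!) = -1/6
Σ = -1/24  ⇒  CG² = 288/35·(-1/24)² = 1/70
CG = −√(1/70) = -0.119523

−√(1/70) ≈ -0.119523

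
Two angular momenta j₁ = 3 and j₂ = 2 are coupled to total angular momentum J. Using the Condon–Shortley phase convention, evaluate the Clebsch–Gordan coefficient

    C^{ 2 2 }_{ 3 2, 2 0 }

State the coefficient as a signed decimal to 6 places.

−√(5/14) ≈ -0.597614

j₁+j₂−J=3  J+j₁−j₂=3  J−j₁+j₂=1  j₁+j₂+J+1=8
(j₁±m₁, j₂±m₂, J±M) = (5,1,2,2,4,0)
P² = 360/7
sum k=1..1:
  [1] −1/12 = -1/12
S = -1/12
C² = P²·S² = 5/14 ; C = -0.597614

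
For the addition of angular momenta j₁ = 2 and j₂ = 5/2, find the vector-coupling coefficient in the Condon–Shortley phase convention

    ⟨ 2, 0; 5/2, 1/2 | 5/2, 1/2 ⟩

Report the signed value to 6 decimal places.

-0.478091  (= −√(8/35))

√[6·2!2!3!/8! · 2!2!3!2!3!2!] = √(72/35)
  +(−1)^0/∏(0,2,2,3,0,0)! = 1/24  (running 1/24)
  +(−1)^1/∏(1,1,1,2,1,1)! = -1/2  (running -11/24)
  +(−1)^2/∏(2,0,0,1,2,2)! = 1/8  (running -1/3)
⟨..|..⟩ = √(72/35)·(-1/3) = -0.478091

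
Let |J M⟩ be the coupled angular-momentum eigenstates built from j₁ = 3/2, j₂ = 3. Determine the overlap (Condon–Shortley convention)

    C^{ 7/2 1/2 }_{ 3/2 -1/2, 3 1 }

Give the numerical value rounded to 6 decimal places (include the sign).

−√(2/7) ≈ -0.534522

triangle: 1!·2!·5!/9! = 240/362880
(j±m)!: 1!·2!·4!·2!·4!·3! = 13824
prefactor² = (2J+1)·Δ·N² = 512/7
  k=0: +1/(0!·1!·2!·4!·0!·1!) = 1/48
  k=1: −1/(1!·0!·1!·3!·1!·2!) = -1/12
Σ = -1/16  ⇒  CG² = 512/7·(-1/16)² = 2/7
CG = −√(2/7) = -0.534522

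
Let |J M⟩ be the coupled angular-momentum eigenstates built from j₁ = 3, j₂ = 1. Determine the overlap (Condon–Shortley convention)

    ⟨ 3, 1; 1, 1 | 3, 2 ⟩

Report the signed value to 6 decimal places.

√[7·1!5!1!/8! · 4!2!2!0!5!1!] = √(240)
  +(−1)^1/∏(1,0,1,1,4,0)! = -1/24  (running -1/24)
⟨..|..⟩ = √(240)·(-1/24) = -0.645497

-0.645497  (= −√(5/12))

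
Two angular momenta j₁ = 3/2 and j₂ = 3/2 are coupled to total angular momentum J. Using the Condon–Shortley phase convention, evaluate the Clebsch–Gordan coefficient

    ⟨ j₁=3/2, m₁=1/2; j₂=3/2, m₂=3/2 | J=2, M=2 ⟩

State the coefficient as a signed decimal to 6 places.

-0.707107

√[5·1!2!2!/6! · 2!1!3!0!4!0!] = √(8)
  +(−1)^1/∏(1,0,0,2,2,0)! = -1/4  (running -1/4)
⟨..|..⟩ = √(8)·(-1/4) = -0.707107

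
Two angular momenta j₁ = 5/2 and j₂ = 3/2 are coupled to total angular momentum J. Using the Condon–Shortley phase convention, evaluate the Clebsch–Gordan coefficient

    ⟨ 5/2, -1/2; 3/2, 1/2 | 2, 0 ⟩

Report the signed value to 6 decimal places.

−√(1/14) = -0.267261

triangle: 2!·3!·1!/7! = 12/5040
(j±m)!: 2!·3!·2!·1!·2!·2! = 96
prefactor² = (2J+1)·Δ·N² = 8/7
  k=1: −1/(1!·1!·2!·1!·1!·0!) = -1/2
  k=2: +1/(2!·0!·1!·0!·2!·1!) = 1/4
Σ = -1/4  ⇒  CG² = 8/7·(-1/4)² = 1/14
CG = −√(1/14) = -0.267261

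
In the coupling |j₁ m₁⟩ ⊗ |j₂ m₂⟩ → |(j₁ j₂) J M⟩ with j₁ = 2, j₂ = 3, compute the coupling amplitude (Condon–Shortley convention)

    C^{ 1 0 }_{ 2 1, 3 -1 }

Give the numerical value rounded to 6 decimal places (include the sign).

-0.478091

triangle: 4!·0!·2!/7! = 48/5040
(j±m)!: 3!·1!·2!·4!·1!·1! = 288
prefactor² = (2J+1)·Δ·N² = 288/35
  k=1: −1/(1!·3!·0!·1!·0!·1!) = -1/6
Σ = -1/6  ⇒  CG² = 288/35·(-1/6)² = 8/35
CG = −√(8/35) = -0.478091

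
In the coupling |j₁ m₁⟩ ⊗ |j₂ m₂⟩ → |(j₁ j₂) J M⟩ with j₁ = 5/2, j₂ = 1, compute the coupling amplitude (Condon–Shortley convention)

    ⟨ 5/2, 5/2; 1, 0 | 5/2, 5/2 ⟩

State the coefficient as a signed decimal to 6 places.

triangle: 1!×4!×1!/7! = 24/5040
(j±m)!: 5!×0!×1!×1!×5!×0! = 14400
prefactor² = (2J+1)×Δ×N² = 2880/7
  k=0: +1/(0!×1!×0!×1!×4!×0!) = 1/24
Σ = 1/24  ⇒  CG² = 2880/7×1/24² = 5/7
CG = +√(5/7) = +0.845154

+0.845154  (= +√(5/7))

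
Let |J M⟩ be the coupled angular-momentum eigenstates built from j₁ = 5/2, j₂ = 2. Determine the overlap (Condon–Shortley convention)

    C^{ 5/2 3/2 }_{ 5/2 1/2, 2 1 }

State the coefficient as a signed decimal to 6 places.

−√(6/35) ≈ -0.414039

j₁+j₂−J=2  J+j₁−j₂=3  J−j₁+j₂=2  j₁+j₂+J+1=8
(j₁±m₁, j₂±m₂, J±M) = (3,2,3,1,4,1)
P² = 216/35
sum k=1..2:
  [1] −1/4 = -1/4
  [2] +1/12 = 1/12
S = -1/6
C² = P²·S² = 6/35 ; C = -0.414039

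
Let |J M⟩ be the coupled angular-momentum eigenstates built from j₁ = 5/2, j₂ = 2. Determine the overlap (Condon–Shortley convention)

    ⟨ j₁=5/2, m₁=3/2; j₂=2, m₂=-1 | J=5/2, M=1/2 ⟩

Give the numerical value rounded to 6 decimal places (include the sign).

√[6·2!3!2!/8! · 4!1!1!3!3!2!] = √(216/35)
  +(−1)^0/∏(0,2,1,1,2,1)! = 1/4  (running 1/4)
  +(−1)^1/∏(1,1,0,0,3,2)! = -1/12  (running 1/6)
⟨..|..⟩ = √(216/35)·(1/6) = +0.414039

+0.414039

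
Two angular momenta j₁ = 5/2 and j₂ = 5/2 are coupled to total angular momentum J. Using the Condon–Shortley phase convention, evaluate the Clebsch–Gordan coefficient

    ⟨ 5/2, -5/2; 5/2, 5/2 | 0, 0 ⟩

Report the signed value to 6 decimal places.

j₁+j₂−J=5  J+j₁−j₂=0  J−j₁+j₂=0  j₁+j₂+J+1=6
(j₁±m₁, j₂±m₂, J±M) = (0,5,5,0,0,0)
P² = 2400
sum k=5..5:
  [5] −1/120 = -1/120
S = -1/120
C² = P²·S² = 1/6 ; C = -0.408248

−√(1/6) = -0.408248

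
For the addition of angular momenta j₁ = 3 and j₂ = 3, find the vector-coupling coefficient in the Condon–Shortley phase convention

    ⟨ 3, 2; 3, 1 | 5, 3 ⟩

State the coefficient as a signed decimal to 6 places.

+√(1/6) = +0.408248

j₁+j₂−J=1  J+j₁−j₂=5  J−j₁+j₂=5  j₁+j₂+J+1=12
(j₁±m₁, j₂±m₂, J±M) = (5,1,4,2,8,2)
P² = 153600
sum k=0..1:
  [0] +1/576 = 1/576
  [1] −1/1440 = -1/1440
S = 1/960
C² = P²·S² = 1/6 ; C = +0.408248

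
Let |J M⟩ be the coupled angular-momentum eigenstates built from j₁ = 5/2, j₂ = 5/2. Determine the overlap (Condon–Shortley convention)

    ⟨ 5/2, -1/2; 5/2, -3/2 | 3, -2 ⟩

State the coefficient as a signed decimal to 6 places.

j₁+j₂−J=2  J+j₁−j₂=3  J−j₁+j₂=3  j₁+j₂+J+1=9
(j₁±m₁, j₂±m₂, J±M) = (2,3,1,4,1,5)
P² = 48
sum k=0..1:
  [0] +1/24 = 1/24
  [1] −1/12 = -1/12
S = -1/24
C² = P²·S² = 1/12 ; C = -0.288675

-0.288675  (= −√(1/12))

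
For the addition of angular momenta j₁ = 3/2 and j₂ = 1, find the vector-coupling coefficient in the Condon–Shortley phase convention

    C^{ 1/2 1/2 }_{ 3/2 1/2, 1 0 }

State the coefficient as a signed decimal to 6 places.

j₁+j₂−J=2  J+j₁−j₂=1  J−j₁+j₂=0  j₁+j₂+J+1=4
(j₁±m₁, j₂±m₂, J±M) = (2,1,1,1,1,0)
P² = 1/3
sum k=1..1:
  [1] −1/1 = -1
S = -1
C² = P²·S² = 1/3 ; C = -0.577350

-0.577350  (= −√(1/3))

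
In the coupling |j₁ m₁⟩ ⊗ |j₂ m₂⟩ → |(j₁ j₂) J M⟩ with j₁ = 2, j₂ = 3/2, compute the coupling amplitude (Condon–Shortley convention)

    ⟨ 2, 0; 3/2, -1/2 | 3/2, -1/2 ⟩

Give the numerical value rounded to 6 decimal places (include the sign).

j₁+j₂−J=2  J+j₁−j₂=2  J−j₁+j₂=1  j₁+j₂+J+1=6
(j₁±m₁, j₂±m₂, J±M) = (2,2,1,2,1,2)
P² = 16/45
sum k=0..1:
  [0] +1/4 = 1/4
  [1] −1/1 = -1
S = -3/4
C² = P²·S² = 1/5 ; C = -0.447214

-0.447214  (= −√(1/5))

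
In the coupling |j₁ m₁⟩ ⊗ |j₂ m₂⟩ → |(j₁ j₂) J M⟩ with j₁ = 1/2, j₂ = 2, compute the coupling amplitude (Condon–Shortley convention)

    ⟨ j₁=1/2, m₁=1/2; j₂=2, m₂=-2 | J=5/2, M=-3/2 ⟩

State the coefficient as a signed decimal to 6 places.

j₁+j₂−J=0  J+j₁−j₂=1  J−j₁+j₂=4  j₁+j₂+J+1=6
(j₁±m₁, j₂±m₂, J±M) = (1,0,0,4,1,4)
P² = 576/5
sum k=0..0:
  [0] +1/24 = 1/24
S = 1/24
C² = P²·S² = 1/5 ; C = +0.447214

+0.447214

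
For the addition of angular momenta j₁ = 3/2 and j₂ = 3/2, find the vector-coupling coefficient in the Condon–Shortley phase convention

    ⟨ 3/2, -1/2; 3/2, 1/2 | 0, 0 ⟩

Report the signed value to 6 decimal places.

√[1·3!0!0!/4! · 1!2!2!1!0!0!] = √(1)
  +(−1)^2/∏(2,1,0,0,0,0)! = 1/2  (running 1/2)
⟨..|..⟩ = √(1)·(1/2) = +0.500000

+√(1/4) ≈ +0.500000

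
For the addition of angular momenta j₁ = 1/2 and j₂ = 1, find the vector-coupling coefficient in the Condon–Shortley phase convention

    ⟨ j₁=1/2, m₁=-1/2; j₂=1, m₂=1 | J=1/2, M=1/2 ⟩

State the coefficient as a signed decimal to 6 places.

-0.816497

j₁+j₂−J=1  J+j₁−j₂=0  J−j₁+j₂=1  j₁+j₂+J+1=3
(j₁±m₁, j₂±m₂, J±M) = (0,1,2,0,1,0)
P² = 2/3
sum k=1..1:
  [1] −1/1 = -1
S = -1
C² = P²·S² = 2/3 ; C = -0.816497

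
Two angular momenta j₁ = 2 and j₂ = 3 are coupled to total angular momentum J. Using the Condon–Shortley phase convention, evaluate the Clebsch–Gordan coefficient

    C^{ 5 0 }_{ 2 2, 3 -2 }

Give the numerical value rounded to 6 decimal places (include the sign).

√[11·0!4!6!/11! · 4!0!1!5!5!5!] = √(1382400/7)
  +(−1)^0/∏(0,0,0,1,4,5)! = 1/2880  (running 1/2880)
⟨..|..⟩ = √(1382400/7)·(1/2880) = +0.154303

+√(1/42) ≈ +0.154303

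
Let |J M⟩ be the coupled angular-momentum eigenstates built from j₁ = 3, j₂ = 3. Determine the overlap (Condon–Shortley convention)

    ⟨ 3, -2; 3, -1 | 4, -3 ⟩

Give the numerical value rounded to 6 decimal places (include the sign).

√[9·2!4!4!/11! · 1!5!2!4!1!7!] = √(82944/11)
  +(−1)^1/∏(1,1,4,1,0,3)! = -1/144  (running -1/144)
  +(−1)^2/∏(2,0,3,0,1,4)! = 1/288  (running -1/288)
⟨..|..⟩ = √(82944/11)·(-1/288) = -0.301511

-0.301511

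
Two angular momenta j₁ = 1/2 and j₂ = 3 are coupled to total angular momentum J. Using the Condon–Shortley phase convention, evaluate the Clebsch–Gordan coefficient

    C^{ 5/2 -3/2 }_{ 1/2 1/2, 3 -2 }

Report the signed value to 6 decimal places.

triangle: 1!*0!*5!/7! = 120/5040
(j±m)!: 1!*0!*1!*5!*1!*4! = 2880
prefactor² = (2J+1)*Δ*N² = 2880/7
  k=0: +1/(0!*1!*0!*1!*0!*4!) = 1/24
Σ = 1/24  ⇒  CG² = 2880/7*1/24² = 5/7
CG = +√(5/7) = +0.845154

+0.845154  (= +√(5/7))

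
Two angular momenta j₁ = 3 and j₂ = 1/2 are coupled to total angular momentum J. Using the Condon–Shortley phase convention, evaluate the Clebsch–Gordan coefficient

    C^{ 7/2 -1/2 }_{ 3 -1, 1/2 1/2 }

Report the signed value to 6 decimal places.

+√(3/7) ≈ +0.654654

√[8·0!6!1!/8! · 2!4!1!0!3!4!] = √(6912/7)
  +(−1)^0/∏(0,0,4,1,2,0)! = 1/48  (running 1/48)
⟨..|..⟩ = √(6912/7)·(1/48) = +0.654654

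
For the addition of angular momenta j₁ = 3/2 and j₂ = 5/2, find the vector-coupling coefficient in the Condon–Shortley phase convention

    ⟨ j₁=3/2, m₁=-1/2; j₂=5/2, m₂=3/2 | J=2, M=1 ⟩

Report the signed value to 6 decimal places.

triangle: 2!·1!·3!/7! = 12/5040
(j±m)!: 1!·2!·4!·1!·3!·1! = 288
prefactor² = (2J+1)·Δ·N² = 24/7
  k=1: −1/(1!·1!·1!·3!·0!·0!) = -1/6
  k=2: +1/(2!·0!·0!·2!·1!·1!) = 1/4
Σ = 1/12  ⇒  CG² = 24/7·1/12² = 1/42
CG = +√(1/42) = +0.154303

+√(1/42) ≈ +0.154303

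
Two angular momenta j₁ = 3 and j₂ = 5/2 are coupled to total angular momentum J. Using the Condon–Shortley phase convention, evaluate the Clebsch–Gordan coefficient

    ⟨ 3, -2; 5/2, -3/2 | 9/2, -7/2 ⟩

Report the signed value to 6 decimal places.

-0.100504  (= −√(1/99))

triangle: 1!*5!*4!/11! = 2880/39916800
(j±m)!: 1!*5!*1!*4!*1!*8! = 116121600
prefactor² = (2J+1)*Δ*N² = 921600/11
  k=0: +1/(0!*1!*5!*1!*0!*3!) = 1/720
  k=1: −1/(1!*0!*4!*0!*1!*4!) = -1/576
Σ = -1/2880  ⇒  CG² = 921600/11*(-1/2880)² = 1/99
CG = −√(1/99) = -0.100504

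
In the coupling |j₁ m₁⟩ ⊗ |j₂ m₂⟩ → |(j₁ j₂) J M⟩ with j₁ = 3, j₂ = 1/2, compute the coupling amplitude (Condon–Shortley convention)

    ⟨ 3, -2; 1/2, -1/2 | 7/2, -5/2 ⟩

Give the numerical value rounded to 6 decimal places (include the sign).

+0.925820

√[8·0!6!1!/8! · 1!5!0!1!1!6!] = √(86400/7)
  +(−1)^0/∏(0,0,5,0,1,1)! = 1/120  (running 1/120)
⟨..|..⟩ = √(86400/7)·(1/120) = +0.925820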